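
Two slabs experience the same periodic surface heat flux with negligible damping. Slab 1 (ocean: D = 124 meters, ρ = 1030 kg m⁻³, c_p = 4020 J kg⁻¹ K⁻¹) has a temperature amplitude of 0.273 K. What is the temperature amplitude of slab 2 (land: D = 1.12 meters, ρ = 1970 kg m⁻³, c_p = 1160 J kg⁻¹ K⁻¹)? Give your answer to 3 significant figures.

54.8 K

C_ocean = 5.13×10^8 J/(m²·K); C_land = 2.56×10^6 J/(m²·K).
A ∝ 1/C ⇒ A_land = A_ocean × C_ocean/C_land = 0.273 × 201 = 54.8 K.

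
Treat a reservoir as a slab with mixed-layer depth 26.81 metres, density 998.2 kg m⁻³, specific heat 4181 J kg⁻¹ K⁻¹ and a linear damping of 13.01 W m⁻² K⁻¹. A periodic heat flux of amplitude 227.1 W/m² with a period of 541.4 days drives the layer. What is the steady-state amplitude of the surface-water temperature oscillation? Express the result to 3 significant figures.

11.4 K

Areal heat capacity C = ρ c_p D = 998.2 × 4181 × 26.81 = 1.12×10^8 J m⁻² K⁻¹.
Angular frequency ω = 2π / T = 2π / 4.68×10^7 s = 1.34×10^-7 s⁻¹.
√((Cω)² + λ²) = √((15.0)² + 13.01²) = 19.9 W/(m²·K).
Amplitude A = F₀ / √((Cω)²+λ²) = 227.1 / 19.9 = 11.4 K.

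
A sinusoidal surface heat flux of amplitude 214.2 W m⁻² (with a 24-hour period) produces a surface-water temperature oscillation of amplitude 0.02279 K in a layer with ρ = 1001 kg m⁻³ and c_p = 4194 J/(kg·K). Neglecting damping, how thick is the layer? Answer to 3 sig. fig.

30.8 m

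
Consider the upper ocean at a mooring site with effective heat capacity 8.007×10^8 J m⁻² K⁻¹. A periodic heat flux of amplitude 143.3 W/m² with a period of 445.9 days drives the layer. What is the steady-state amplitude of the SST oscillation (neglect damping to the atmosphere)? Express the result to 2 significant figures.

Areal heat capacity C = 8.007×10^8 J m⁻² K⁻¹ (given).
Angular frequency ω = 2π / T = 2π / 3.85×10^7 s = 1.63×10^-7 s⁻¹.
Cω = 8.01×10^8 × 1.63×10^-7 = 131 W/(m²·K).
Amplitude A = F₀ / (Cω) = 143.3 / 131 = 1.10 K.

1.1 K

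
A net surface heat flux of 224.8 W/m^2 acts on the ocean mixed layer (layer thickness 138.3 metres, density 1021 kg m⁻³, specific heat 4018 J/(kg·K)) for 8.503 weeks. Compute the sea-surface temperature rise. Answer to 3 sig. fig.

2.04 K

Areal heat capacity C = ρ c_p D = 1021 × 4018 × 138.3 = 5.67×10^8 J/(m^2 K).
Net heat input Q = F Δt = 224.8 × (8.503 weeks × 6.048×10^5 s/week) = 1.16×10^9 J/m².
ΔT = Q / C = 1.16×10^9 / 5.67×10^8 = 2.04 K.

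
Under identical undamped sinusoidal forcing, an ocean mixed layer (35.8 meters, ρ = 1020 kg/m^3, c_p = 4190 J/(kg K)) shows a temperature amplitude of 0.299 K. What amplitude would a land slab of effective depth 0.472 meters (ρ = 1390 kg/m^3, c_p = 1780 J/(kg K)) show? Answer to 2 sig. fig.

C_ocean = 1.53×10^8 J/(m²·K); C_land = 1.17×10^6 J/(m²·K).
A ∝ 1/C ⇒ A_land = A_ocean × C_ocean/C_land = 0.299 × 131 = 39.2 K.

39 K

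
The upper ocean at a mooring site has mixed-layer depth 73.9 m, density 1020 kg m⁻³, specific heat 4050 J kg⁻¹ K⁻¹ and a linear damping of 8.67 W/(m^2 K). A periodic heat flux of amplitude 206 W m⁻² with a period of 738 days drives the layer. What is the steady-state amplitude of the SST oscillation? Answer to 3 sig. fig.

Areal heat capacity C = ρ c_p D = 1020 × 4050 × 73.9 = 3.05×10^8 J/(m²·K).
Angular frequency ω = 2π / T = 2π / 6.38×10^7 s = 9.85×10^-8 s⁻¹.
√((Cω)² + λ²) = √((30.1)² + 8.67²) = 31.3 W/(m²·K).
Amplitude A = F₀ / √((Cω)²+λ²) = 206 / 31.3 = 6.58 K.

6.58 K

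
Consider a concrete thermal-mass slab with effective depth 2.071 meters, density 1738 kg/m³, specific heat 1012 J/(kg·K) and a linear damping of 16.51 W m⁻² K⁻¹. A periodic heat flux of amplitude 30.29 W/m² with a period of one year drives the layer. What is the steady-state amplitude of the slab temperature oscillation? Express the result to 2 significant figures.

1.8 K

Areal heat capacity C = ρ c_p D = 1738 × 1012 × 2.071 = 3.64×10^6 J/(m²·K).
Angular frequency ω = 2π / T = 2π / 3.15×10^7 s = 1.99×10^-7 s⁻¹.
√((Cω)² + λ²) = √((0.726)² + 16.51²) = 16.5 W/(m²·K).
Amplitude A = F₀ / √((Cω)²+λ²) = 30.29 / 16.5 = 1.83 K.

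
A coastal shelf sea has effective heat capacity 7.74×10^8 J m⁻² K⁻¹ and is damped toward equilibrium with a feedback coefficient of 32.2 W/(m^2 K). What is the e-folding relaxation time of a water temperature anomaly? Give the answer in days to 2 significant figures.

280 days

Areal heat capacity C = 7.74×10^8 J m⁻² K⁻¹ (given).
Relaxation time τ = C / λ = 7.74×10^8 / 32.2 = 2.40×10^7 s.
In days: 2.40×10^7 s / (86400 s/day) = 278 days.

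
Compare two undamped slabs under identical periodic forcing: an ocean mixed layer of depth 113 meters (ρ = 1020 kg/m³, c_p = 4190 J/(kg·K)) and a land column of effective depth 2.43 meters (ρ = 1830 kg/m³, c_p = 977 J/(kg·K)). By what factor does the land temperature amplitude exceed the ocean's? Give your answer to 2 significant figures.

C_ocean = 1020 × 4190 × 113 = 4.83×10^8 J/(m²·K).
C_land = 1830 × 977 × 2.43 = 4.34×10^6 J/(m²·K).
Undamped amplitude ∝ 1/C, so A_land/A_ocean = C_ocean/C_land = 111.

110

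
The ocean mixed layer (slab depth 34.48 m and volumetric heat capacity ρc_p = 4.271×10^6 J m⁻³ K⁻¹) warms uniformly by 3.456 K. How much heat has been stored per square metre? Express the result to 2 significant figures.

Areal heat capacity C = ρc_p × D = 4.271×10^6 × 34.48 = 1.47×10^8 J m⁻² K⁻¹.
ΔQ = C ΔT = 1.47×10^8 × 3.456 = 5.09×10^8 J/m².

5.1×10^8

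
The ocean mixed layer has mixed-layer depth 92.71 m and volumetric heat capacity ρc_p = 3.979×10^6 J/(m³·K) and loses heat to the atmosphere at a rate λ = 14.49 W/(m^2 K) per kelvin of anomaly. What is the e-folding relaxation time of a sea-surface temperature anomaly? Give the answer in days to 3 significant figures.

Areal heat capacity C = ρc_p × D = 3.979×10^6 × 92.71 = 3.69×10^8 J m⁻² K⁻¹.
Relaxation time τ = C / λ = 3.69×10^8 / 14.49 = 2.55×10^7 s.
In days: 2.55×10^7 s / (86400 s/day) = 295 days.

295 days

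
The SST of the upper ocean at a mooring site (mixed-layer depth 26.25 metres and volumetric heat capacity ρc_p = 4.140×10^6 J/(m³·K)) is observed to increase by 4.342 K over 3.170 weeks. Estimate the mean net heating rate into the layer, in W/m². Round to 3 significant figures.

246

Areal heat capacity C = ρc_p × D = 4.140×10^6 × 26.25 = 1.09×10^8 J m⁻² K⁻¹.
Required heat per unit area: Q = C ΔT = 1.09×10^8 × 4.342 = 4.72×10^8 J/m².
Flux F = Q / Δt = 4.72×10^8 / 1.92×10^6 s = 246 W/m².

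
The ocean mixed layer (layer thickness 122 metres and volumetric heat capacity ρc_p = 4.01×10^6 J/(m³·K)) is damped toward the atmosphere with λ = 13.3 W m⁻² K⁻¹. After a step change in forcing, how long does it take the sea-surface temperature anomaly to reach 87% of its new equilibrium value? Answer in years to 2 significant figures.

Areal heat capacity C = ρc_p × D = 4.01×10^6 × 122 = 4.89×10^8 J/(m²·K).
τ = C / λ = 4.89×10^8 / 13.3 = 3.68×10^7 s.
Fraction reached: 1 − e^(−t/τ) = 0.87 ⇒ t = −τ ln(1 − 0.87) = τ × 2.04.
t = 7.50×10^7 s = 2.38 years.

2.4 years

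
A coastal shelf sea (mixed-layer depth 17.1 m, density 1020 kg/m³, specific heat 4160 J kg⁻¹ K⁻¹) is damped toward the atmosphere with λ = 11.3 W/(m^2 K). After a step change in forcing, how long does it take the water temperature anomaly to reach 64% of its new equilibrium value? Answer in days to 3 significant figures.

75.9 days

Areal heat capacity C = ρ c_p D = 1020 × 4160 × 17.1 = 7.26×10^7 J m⁻² K⁻¹.
τ = C / λ = 7.26×10^7 / 11.3 = 6.42×10^6 s.
Fraction reached: 1 − e^(−t/τ) = 0.64 ⇒ t = −τ ln(1 − 0.64) = τ × 1.02.
t = 6.56×10^6 s = 75.9 days.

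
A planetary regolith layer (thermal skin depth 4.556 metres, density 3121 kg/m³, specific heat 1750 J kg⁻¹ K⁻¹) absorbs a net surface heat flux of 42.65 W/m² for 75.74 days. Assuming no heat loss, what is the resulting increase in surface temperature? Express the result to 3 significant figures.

11.2 K

Areal heat capacity C = ρ c_p D = 3121 × 1750 × 4.556 = 2.49×10^7 J m⁻² K⁻¹.
Net heat input Q = F Δt = 42.65 × (75.74 days × 86400 s/day) = 2.79×10^8 J/m².
ΔT = Q / C = 2.79×10^8 / 2.49×10^7 = 11.2 K.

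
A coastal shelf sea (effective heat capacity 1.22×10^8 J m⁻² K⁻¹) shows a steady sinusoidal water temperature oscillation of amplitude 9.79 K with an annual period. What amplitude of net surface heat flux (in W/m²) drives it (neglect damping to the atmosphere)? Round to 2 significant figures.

Areal heat capacity C = 1.22×10^8 J m⁻² K⁻¹ (given).
ω = 2π / 3.15×10^7 s = 1.99×10^-7 s⁻¹.
Cω = 1.22×10^8 × 1.99×10^-7 = 24.3 W/(m²·K).
F₀ = A × Cω = 9.79 × 24.3 = 238 W/m².

240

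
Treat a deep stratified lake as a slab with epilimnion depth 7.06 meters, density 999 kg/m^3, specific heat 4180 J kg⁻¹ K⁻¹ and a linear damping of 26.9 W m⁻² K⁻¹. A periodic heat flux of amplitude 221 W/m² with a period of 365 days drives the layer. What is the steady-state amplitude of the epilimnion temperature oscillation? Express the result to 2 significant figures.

Areal heat capacity C = ρ c_p D = 999 × 4180 × 7.06 = 2.95×10^7 J m⁻² K⁻¹.
Angular frequency ω = 2π / T = 2π / 3.15×10^7 s = 1.99×10^-7 s⁻¹.
√((Cω)² + λ²) = √((5.87)² + 26.9²) = 27.5 W/(m²·K).
Amplitude A = F₀ / √((Cω)²+λ²) = 221 / 27.5 = 8.03 K.

8.0 K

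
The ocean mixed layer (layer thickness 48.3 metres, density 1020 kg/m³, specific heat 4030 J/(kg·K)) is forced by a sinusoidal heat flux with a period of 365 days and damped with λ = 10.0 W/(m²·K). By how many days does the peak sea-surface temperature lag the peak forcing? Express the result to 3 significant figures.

76.9 days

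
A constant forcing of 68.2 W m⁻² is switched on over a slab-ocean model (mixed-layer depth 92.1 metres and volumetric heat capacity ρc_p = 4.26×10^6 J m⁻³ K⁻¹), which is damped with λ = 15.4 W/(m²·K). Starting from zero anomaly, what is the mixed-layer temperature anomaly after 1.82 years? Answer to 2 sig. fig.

4.0 K

Areal heat capacity C = ρc_p × D = 4.26×10^6 × 92.1 = 3.92×10^8 J m⁻² K⁻¹.
τ = C / λ = 3.92×10^8 / 15.4 = 2.55×10^7 s.
Equilibrium anomaly ΔT_eq = F / λ = 68.2 / 15.4 = 4.43 K.
t = 1.82 years = 5.74×10^7 s, so t/τ = 2.25.
ΔT(t) = ΔT_eq (1 − e^(−t/τ)) = 4.43 × (1 − e^−2.25) = 3.96 K.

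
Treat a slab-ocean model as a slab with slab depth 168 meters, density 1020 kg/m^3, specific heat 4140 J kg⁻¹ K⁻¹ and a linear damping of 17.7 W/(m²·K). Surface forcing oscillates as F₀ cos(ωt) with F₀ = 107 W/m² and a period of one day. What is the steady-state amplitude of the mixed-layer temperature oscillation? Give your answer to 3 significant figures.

0.00207 K

Areal heat capacity C = ρ c_p D = 1020 × 4140 × 168 = 7.09×10^8 J m⁻² K⁻¹.
Angular frequency ω = 2π / T = 2π / 86400 s = 7.27×10^-5 s⁻¹.
√((Cω)² + λ²) = √((51600)² + 17.7²) = 51600 W/(m²·K).
Amplitude A = F₀ / √((Cω)²+λ²) = 107 / 51600 = 0.00207 K.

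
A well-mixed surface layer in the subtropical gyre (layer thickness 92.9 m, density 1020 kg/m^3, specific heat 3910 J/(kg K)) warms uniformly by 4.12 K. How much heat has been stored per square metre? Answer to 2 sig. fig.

Areal heat capacity C = ρ c_p D = 1020 × 3910 × 92.9 = 3.71×10^8 J/(m²·K).
ΔQ = C ΔT = 3.71×10^8 × 4.12 = 1.53×10^9 J/m².

1.5×10^9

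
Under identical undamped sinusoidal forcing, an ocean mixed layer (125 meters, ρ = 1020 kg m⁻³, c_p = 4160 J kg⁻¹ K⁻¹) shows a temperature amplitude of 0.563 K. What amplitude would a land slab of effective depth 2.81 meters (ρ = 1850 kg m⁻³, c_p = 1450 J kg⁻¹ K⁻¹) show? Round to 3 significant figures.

C_ocean = 5.30×10^8 J/(m²·K); C_land = 7.54×10^6 J/(m²·K).
A ∝ 1/C ⇒ A_land = A_ocean × C_ocean/C_land = 0.563 × 70.4 = 39.6 K.

39.6 K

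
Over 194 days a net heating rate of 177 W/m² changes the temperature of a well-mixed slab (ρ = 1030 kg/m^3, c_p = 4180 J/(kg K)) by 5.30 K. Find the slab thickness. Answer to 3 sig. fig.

Heat input Q = F Δt = 177 × 1.68×10^7 s = 2.97×10^9 J/m².
Required areal heat capacity C = Q / ΔT = 5.60×10^8 J/(m²·K).
Depth D = C / (ρ c_p) = 5.60×10^8 / (1030 × 4180) = 130 m.

130 m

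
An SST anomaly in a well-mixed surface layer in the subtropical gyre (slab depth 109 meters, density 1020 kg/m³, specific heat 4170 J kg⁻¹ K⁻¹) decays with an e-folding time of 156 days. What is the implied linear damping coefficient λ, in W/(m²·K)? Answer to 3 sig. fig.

34.4

Areal heat capacity C = ρ c_p D = 1020 × 4170 × 109 = 4.64×10^8 J/(m²·K).
τ = 156 days = 1.35×10^7 s.
λ = C / τ = 4.64×10^8 / 1.35×10^7 = 34.4 W/(m²·K).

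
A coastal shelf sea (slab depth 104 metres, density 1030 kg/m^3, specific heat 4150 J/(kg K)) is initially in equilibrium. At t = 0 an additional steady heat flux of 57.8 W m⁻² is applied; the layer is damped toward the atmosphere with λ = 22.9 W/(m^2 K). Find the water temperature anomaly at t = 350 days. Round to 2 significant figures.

2.0 K

Areal heat capacity C = ρ c_p D = 1030 × 4150 × 104 = 4.45×10^8 J m⁻² K⁻¹.
τ = C / λ = 4.45×10^8 / 22.9 = 1.94×10^7 s.
Equilibrium anomaly ΔT_eq = F / λ = 57.8 / 22.9 = 2.52 K.
t = 350 days = 3.02×10^7 s, so t/τ = 1.56.
ΔT(t) = ΔT_eq (1 − e^(−t/τ)) = 2.52 × (1 − e^−1.56) = 1.99 K.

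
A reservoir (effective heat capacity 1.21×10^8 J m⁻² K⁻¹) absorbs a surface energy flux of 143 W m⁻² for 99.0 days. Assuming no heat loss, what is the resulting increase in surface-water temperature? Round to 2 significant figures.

10 K

Areal heat capacity C = 1.21×10^8 J m⁻² K⁻¹ (given).
Net heat input Q = F Δt = 143 × (99.0 days × 86400 s/day) = 1.22×10^9 J/m².
ΔT = Q / C = 1.22×10^9 / 1.21×10^8 = 10.1 K.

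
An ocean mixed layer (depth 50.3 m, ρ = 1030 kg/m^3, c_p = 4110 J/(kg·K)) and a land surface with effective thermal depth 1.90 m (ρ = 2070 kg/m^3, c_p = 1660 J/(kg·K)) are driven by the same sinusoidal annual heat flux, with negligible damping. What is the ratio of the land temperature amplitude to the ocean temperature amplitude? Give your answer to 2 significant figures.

C_ocean = 1030 × 4110 × 50.3 = 2.13×10^8 J/(m²·K).
C_land = 2070 × 1660 × 1.90 = 6.53×10^6 J/(m²·K).
Undamped amplitude ∝ 1/C, so A_land/A_ocean = C_ocean/C_land = 32.6.

33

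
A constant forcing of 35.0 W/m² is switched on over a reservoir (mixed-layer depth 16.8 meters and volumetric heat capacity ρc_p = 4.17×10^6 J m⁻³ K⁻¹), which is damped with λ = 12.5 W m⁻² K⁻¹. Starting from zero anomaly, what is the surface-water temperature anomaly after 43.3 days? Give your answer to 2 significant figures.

Areal heat capacity C = ρc_p × D = 4.17×10^6 × 16.8 = 7.01×10^7 J/(m^2 K).
τ = C / λ = 7.01×10^7 / 12.5 = 5.60×10^6 s.
Equilibrium anomaly ΔT_eq = F / λ = 35.0 / 12.5 = 2.80 K.
t = 43.3 days = 3.74×10^6 s, so t/τ = 0.668.
ΔT(t) = ΔT_eq (1 − e^(−t/τ)) = 2.80 × (1 − e^−0.668) = 1.36 K.

1.4 K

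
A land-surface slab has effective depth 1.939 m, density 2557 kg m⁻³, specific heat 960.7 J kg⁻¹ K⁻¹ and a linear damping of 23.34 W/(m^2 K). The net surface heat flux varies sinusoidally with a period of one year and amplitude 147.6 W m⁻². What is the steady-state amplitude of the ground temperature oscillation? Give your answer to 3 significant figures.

Areal heat capacity C = ρ c_p D = 2557 × 960.7 × 1.939 = 4.76×10^6 J m⁻² K⁻¹.
Angular frequency ω = 2π / T = 2π / 3.15×10^7 s = 1.99×10^-7 s⁻¹.
√((Cω)² + λ²) = √((0.949)² + 23.34²) = 23.4 W/(m²·K).
Amplitude A = F₀ / √((Cω)²+λ²) = 147.6 / 23.4 = 6.32 K.

6.32 K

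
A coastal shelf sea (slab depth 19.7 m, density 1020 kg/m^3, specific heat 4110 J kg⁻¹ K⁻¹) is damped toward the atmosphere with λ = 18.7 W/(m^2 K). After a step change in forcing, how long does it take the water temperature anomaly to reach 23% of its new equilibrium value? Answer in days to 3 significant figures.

Areal heat capacity C = ρ c_p D = 1020 × 4110 × 19.7 = 8.26×10^7 J m⁻² K⁻¹.
τ = C / λ = 8.26×10^7 / 18.7 = 4.42×10^6 s.
Fraction reached: 1 − e^(−t/τ) = 0.23 ⇒ t = −τ ln(1 − 0.23) = τ × 0.261.
t = 1.15×10^6 s = 13.4 days.

13.4 days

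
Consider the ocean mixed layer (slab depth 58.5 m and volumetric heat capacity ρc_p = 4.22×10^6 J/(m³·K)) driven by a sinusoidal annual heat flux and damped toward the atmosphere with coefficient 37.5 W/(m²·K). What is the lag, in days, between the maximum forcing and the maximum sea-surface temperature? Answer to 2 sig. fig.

53 days

Areal heat capacity C = ρc_p × D = 4.22×10^6 × 58.5 = 2.47×10^8 J m⁻² K⁻¹.
ω = 2π / 3.15×10^7 s = 1.99×10^-7 s⁻¹.
Phase lag φ = arctan(Cω/λ) = arctan(49.2/37.5) = 0.919 rad.
Time lag = φ / ω = 0.919 / 1.99×10^-7 = 4.61×10^6 s = 53.4 days.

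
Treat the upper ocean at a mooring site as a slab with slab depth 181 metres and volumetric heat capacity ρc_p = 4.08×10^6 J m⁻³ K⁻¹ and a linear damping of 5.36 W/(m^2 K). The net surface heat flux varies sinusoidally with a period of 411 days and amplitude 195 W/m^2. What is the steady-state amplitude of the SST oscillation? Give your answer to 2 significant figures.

Areal heat capacity C = ρc_p × D = 4.08×10^6 × 181 = 7.38×10^8 J/(m²·K).
Angular frequency ω = 2π / T = 2π / 3.55×10^7 s = 1.77×10^-7 s⁻¹.
√((Cω)² + λ²) = √((131)² + 5.36²) = 131 W/(m²·K).
Amplitude A = F₀ / √((Cω)²+λ²) = 195 / 131 = 1.49 K.

1.5 K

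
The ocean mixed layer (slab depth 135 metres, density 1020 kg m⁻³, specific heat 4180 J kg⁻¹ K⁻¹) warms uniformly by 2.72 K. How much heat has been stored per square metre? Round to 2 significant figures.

Areal heat capacity C = ρ c_p D = 1020 × 4180 × 135 = 5.76×10^8 J/(m^2 K).
ΔQ = C ΔT = 5.76×10^8 × 2.72 = 1.57×10^9 J/m².

1.6×10^9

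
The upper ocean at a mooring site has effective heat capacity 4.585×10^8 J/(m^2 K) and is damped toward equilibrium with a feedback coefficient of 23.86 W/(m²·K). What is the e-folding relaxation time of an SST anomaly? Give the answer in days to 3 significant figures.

222 days

Areal heat capacity C = 4.585×10^8 J/(m^2 K) (given).
Relaxation time τ = C / λ = 4.58×10^8 / 23.86 = 1.92×10^7 s.
In days: 1.92×10^7 s / (86400 s/day) = 222 days.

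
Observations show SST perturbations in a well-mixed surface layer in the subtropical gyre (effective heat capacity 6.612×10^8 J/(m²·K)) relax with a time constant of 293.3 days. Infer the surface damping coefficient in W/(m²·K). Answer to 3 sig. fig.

26.1

Areal heat capacity C = 6.612×10^8 J/(m²·K) (given).
τ = 293.3 days = 2.53×10^7 s.
λ = C / τ = 6.61×10^8 / 2.53×10^7 = 26.1 W/(m²·K).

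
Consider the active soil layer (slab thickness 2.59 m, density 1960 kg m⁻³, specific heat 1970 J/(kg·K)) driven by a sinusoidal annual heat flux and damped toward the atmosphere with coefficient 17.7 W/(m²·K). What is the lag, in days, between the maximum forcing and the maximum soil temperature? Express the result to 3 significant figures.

Areal heat capacity C = ρ c_p D = 1960 × 1970 × 2.59 = 1.00×10^7 J/(m²·K).
ω = 2π / 3.15×10^7 s = 1.99×10^-7 s⁻¹.
Phase lag φ = arctan(Cω/λ) = arctan(1.99/17.7) = 0.112 rad.
Time lag = φ / ω = 0.112 / 1.99×10^-7 = 5.63×10^5 s = 6.51 days.

6.51 days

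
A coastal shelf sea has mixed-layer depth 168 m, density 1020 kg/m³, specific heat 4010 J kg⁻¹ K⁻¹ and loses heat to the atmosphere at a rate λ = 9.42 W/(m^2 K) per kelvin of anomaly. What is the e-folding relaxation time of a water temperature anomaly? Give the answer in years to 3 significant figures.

2.31 years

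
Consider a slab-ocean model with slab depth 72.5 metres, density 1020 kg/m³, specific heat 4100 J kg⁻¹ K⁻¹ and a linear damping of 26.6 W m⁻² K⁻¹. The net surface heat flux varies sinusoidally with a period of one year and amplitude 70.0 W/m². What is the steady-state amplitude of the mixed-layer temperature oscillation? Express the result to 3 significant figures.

1.06 K

Areal heat capacity C = ρ c_p D = 1020 × 4100 × 72.5 = 3.03×10^8 J/(m^2 K).
Angular frequency ω = 2π / T = 2π / 3.15×10^7 s = 1.99×10^-7 s⁻¹.
√((Cω)² + λ²) = √((60.4)² + 26.6²) = 66.0 W/(m²·K).
Amplitude A = F₀ / √((Cω)²+λ²) = 70.0 / 66.0 = 1.06 K.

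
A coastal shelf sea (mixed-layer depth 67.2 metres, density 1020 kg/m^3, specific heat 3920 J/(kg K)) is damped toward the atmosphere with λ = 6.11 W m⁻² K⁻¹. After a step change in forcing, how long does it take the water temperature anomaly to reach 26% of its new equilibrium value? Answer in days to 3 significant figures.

153 days

Areal heat capacity C = ρ c_p D = 1020 × 3920 × 67.2 = 2.69×10^8 J m⁻² K⁻¹.
τ = C / λ = 2.69×10^8 / 6.11 = 4.40×10^7 s.
Fraction reached: 1 − e^(−t/τ) = 0.26 ⇒ t = −τ ln(1 − 0.26) = τ × 0.301.
t = 1.32×10^7 s = 153 days.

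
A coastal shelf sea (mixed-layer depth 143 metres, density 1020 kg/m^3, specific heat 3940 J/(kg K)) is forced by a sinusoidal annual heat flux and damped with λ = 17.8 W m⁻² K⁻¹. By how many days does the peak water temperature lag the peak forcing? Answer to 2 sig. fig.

Areal heat capacity C = ρ c_p D = 1020 × 3940 × 143 = 5.75×10^8 J/(m²·K).
ω = 2π / 3.15×10^7 s = 1.99×10^-7 s⁻¹.
Phase lag φ = arctan(Cω/λ) = arctan(115/17.8) = 1.42 rad.
Time lag = φ / ω = 1.42 / 1.99×10^-7 = 7.11×10^6 s = 82.3 days.

82 days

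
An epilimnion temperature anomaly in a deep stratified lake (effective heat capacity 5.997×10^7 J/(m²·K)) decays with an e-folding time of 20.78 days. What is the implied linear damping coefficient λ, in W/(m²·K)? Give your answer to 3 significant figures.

33.4

Areal heat capacity C = 5.997×10^7 J/(m²·K) (given).
τ = 20.78 days = 1.80×10^6 s.
λ = C / τ = 6.00×10^7 / 1.80×10^6 = 33.4 W/(m²·K).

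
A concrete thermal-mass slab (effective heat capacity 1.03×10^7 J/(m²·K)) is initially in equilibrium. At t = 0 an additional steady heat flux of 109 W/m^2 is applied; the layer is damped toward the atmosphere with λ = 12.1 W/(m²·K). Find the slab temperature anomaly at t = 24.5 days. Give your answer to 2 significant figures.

8.3 K

Areal heat capacity C = 1.03×10^7 J/(m²·K) (given).
τ = C / λ = 1.03×10^7 / 12.1 = 8.51×10^5 s.
Equilibrium anomaly ΔT_eq = F / λ = 109 / 12.1 = 9.01 K.
t = 24.5 days = 2.12×10^6 s, so t/τ = 2.49.
ΔT(t) = ΔT_eq (1 − e^(−t/τ)) = 9.01 × (1 − e^−2.49) = 8.26 K.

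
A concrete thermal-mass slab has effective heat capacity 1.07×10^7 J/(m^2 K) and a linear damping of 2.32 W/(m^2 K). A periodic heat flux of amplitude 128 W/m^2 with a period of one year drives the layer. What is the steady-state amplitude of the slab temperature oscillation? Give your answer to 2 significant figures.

41 K

Areal heat capacity C = 1.07×10^7 J/(m^2 K) (given).
Angular frequency ω = 2π / T = 2π / 3.15×10^7 s = 1.99×10^-7 s⁻¹.
√((Cω)² + λ²) = √((2.13)² + 2.32²) = 3.15 W/(m²·K).
Amplitude A = F₀ / √((Cω)²+λ²) = 128 / 3.15 = 40.6 K.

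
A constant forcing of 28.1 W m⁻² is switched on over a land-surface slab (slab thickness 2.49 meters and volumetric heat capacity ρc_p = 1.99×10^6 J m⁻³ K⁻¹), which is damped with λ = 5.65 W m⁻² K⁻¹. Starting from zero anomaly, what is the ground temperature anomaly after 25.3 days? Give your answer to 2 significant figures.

4.6 K

Areal heat capacity C = ρc_p × D = 1.99×10^6 × 2.49 = 4.96×10^6 J/(m²·K).
τ = C / λ = 4.96×10^6 / 5.65 = 8.77×10^5 s.
Equilibrium anomaly ΔT_eq = F / λ = 28.1 / 5.65 = 4.97 K.
t = 25.3 days = 2.19×10^6 s, so t/τ = 2.49.
ΔT(t) = ΔT_eq (1 − e^(−t/τ)) = 4.97 × (1 − e^−2.49) = 4.56 K.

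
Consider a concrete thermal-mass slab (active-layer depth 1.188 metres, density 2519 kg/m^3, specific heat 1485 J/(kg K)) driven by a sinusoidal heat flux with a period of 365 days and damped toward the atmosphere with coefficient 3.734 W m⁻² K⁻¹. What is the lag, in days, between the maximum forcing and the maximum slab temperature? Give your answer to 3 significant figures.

13.5 days

Areal heat capacity C = ρ c_p D = 2519 × 1485 × 1.188 = 4.44×10^6 J/(m²·K).
ω = 2π / 3.15×10^7 s = 1.99×10^-7 s⁻¹.
Phase lag φ = arctan(Cω/λ) = arctan(0.885/3.734) = 0.233 rad.
Time lag = φ / ω = 0.233 / 1.99×10^-7 = 1.17×10^6 s = 13.5 days.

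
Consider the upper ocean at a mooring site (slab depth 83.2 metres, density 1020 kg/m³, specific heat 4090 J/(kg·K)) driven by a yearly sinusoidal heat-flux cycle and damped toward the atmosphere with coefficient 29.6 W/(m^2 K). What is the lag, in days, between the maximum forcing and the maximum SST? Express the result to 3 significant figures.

67.8 days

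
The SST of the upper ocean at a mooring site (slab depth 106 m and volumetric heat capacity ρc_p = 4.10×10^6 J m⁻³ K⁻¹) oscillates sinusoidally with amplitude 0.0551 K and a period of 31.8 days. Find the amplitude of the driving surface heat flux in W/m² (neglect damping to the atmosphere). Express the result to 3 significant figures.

54.8

Areal heat capacity C = ρc_p × D = 4.10×10^6 × 106 = 4.35×10^8 J/(m^2 K).
ω = 2π / 2.75×10^6 s = 2.29×10^-6 s⁻¹.
Cω = 4.35×10^8 × 2.29×10^-6 = 994 W/(m²·K).
F₀ = A × Cω = 0.0551 × 994 = 54.8 W/m².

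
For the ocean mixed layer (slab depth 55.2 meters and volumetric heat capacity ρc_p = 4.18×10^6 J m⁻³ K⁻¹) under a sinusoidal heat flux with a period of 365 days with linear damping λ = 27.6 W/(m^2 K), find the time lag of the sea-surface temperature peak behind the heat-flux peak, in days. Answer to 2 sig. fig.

60 days

Areal heat capacity C = ρc_p × D = 4.18×10^6 × 55.2 = 2.31×10^8 J/(m²·K).
ω = 2π / 3.15×10^7 s = 1.99×10^-7 s⁻¹.
Phase lag φ = arctan(Cω/λ) = arctan(46.0/27.6) = 1.03 rad.
Time lag = φ / ω = 1.03 / 1.99×10^-7 = 5.17×10^6 s = 59.8 days.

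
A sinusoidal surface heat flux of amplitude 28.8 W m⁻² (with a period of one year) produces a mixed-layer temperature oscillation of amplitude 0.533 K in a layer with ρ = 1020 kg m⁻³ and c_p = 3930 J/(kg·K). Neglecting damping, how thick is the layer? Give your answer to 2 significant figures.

ω = 2π / 3.15×10^7 s = 1.99×10^-7 s⁻¹.
Required C = F₀ / (A ω) = 28.8 / (0.533 × 1.99×10^-7) = 2.71×10^8 J/(m²·K).
D = C / (ρ c_p) = 2.71×10^8 / (1020 × 3930) = 67.7 m.

68 m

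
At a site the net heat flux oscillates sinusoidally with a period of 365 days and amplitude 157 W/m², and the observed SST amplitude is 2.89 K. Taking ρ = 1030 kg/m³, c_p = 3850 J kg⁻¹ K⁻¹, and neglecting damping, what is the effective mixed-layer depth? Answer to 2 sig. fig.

ω = 2π / 3.15×10^7 s = 1.99×10^-7 s⁻¹.
Required C = F₀ / (A ω) = 157 / (2.89 × 1.99×10^-7) = 2.73×10^8 J/(m²·K).
D = C / (ρ c_p) = 2.73×10^8 / (1030 × 3850) = 68.8 m.

69 m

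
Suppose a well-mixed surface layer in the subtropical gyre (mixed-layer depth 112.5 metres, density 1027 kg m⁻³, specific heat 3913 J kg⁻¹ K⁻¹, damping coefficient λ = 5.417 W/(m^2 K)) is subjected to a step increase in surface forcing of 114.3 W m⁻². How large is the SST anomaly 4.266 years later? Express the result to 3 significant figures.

16.9 K

Areal heat capacity C = ρ c_p D = 1027 × 3913 × 112.5 = 4.52×10^8 J/(m^2 K).
τ = C / λ = 4.52×10^8 / 5.417 = 8.35×10^7 s.
Equilibrium anomaly ΔT_eq = F / λ = 114.3 / 5.417 = 21.1 K.
t = 4.266 years = 1.35×10^8 s, so t/τ = 1.61.
ΔT(t) = ΔT_eq (1 − e^(−t/τ)) = 21.1 × (1 − e^−1.61) = 16.9 K.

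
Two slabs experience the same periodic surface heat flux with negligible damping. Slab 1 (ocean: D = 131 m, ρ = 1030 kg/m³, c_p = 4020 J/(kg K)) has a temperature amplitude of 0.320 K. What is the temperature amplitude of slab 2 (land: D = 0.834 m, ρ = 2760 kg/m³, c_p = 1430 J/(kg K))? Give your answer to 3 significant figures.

C_ocean = 5.42×10^8 J/(m²·K); C_land = 3.29×10^6 J/(m²·K).
A ∝ 1/C ⇒ A_land = A_ocean × C_ocean/C_land = 0.320 × 165 = 52.7 K.

52.7 K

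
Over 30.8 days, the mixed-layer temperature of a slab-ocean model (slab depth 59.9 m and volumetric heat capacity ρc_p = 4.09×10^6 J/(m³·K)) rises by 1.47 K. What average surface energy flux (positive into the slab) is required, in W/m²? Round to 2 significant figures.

Areal heat capacity C = ρc_p × D = 4.09×10^6 × 59.9 = 2.45×10^8 J/(m^2 K).
Required heat per unit area: Q = C ΔT = 2.45×10^8 × 1.47 = 3.60×10^8 J/m².
Flux F = Q / Δt = 3.60×10^8 / 2.66×10^6 s = 135 W/m².

140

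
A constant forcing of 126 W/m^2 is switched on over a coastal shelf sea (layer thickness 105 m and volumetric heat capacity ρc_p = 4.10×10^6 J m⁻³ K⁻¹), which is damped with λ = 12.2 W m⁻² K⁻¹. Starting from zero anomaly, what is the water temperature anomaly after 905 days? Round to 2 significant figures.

Areal heat capacity C = ρc_p × D = 4.10×10^6 × 105 = 4.30×10^8 J/(m^2 K).
τ = C / λ = 4.30×10^8 / 12.2 = 3.53×10^7 s.
Equilibrium anomaly ΔT_eq = F / λ = 126 / 12.2 = 10.3 K.
t = 905 days = 7.82×10^7 s, so t/τ = 2.22.
ΔT(t) = ΔT_eq (1 − e^(−t/τ)) = 10.3 × (1 − e^−2.22) = 9.20 K.

9.2 K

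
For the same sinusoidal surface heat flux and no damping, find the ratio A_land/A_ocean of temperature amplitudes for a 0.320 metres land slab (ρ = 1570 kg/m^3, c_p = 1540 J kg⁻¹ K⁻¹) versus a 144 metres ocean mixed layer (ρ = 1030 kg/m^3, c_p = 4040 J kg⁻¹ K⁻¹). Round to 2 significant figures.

770

C_ocean = 1030 × 4040 × 144 = 5.99×10^8 J/(m²·K).
C_land = 1570 × 1540 × 0.320 = 7.74×10^5 J/(m²·K).
Undamped amplitude ∝ 1/C, so A_land/A_ocean = C_ocean/C_land = 774.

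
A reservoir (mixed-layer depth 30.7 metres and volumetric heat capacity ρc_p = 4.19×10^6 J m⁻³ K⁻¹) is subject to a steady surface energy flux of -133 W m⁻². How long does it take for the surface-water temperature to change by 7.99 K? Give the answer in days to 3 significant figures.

89.4 days

Areal heat capacity C = ρc_p × D = 4.19×10^6 × 30.7 = 1.29×10^8 J/(m²·K).
Time required: Δt = C ΔT / F = 1.29×10^8 × -7.99 / -133 = 7.73×10^6 s.
In days: 7.73×10^6 s / (86400 s/day) = 89.4 days.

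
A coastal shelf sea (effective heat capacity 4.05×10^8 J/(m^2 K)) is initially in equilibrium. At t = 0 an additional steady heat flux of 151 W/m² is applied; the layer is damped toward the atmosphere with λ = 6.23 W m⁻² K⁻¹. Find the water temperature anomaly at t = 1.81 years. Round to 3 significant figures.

14.2 K

Areal heat capacity C = 4.05×10^8 J/(m^2 K) (given).
τ = C / λ = 4.05×10^8 / 6.23 = 6.50×10^7 s.
Equilibrium anomaly ΔT_eq = F / λ = 151 / 6.23 = 24.2 K.
t = 1.81 years = 5.71×10^7 s, so t/τ = 0.879.
ΔT(t) = ΔT_eq (1 − e^(−t/τ)) = 24.2 × (1 − e^−0.879) = 14.2 K.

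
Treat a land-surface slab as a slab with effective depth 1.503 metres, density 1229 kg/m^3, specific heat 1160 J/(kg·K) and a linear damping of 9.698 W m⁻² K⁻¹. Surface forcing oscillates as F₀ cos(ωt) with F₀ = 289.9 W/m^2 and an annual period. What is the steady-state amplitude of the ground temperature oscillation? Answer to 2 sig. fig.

Areal heat capacity C = ρ c_p D = 1229 × 1160 × 1.503 = 2.14×10^6 J m⁻² K⁻¹.
Angular frequency ω = 2π / T = 2π / 3.15×10^7 s = 1.99×10^-7 s⁻¹.
√((Cω)² + λ²) = √((0.427)² + 9.698²) = 9.71 W/(m²·K).
Amplitude A = F₀ / √((Cω)²+λ²) = 289.9 / 9.71 = 29.9 K.

30 K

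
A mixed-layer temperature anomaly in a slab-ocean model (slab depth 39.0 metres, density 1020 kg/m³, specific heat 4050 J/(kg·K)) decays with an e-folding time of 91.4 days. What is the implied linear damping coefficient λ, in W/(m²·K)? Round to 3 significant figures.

Areal heat capacity C = ρ c_p D = 1020 × 4050 × 39.0 = 1.61×10^8 J/(m^2 K).
τ = 91.4 days = 7.90×10^6 s.
λ = C / τ = 1.61×10^8 / 7.90×10^6 = 20.4 W/(m²·K).

20.4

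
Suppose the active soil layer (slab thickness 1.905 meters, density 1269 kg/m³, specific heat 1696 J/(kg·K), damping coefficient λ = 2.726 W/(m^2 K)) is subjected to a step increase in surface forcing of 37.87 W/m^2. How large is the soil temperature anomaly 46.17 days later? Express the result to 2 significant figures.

Areal heat capacity C = ρ c_p D = 1269 × 1696 × 1.905 = 4.10×10^6 J/(m²·K).
τ = C / λ = 4.10×10^6 / 2.726 = 1.50×10^6 s.
Equilibrium anomaly ΔT_eq = F / λ = 37.87 / 2.726 = 13.9 K.
t = 46.17 days = 3.99×10^6 s, so t/τ = 2.65.
ΔT(t) = ΔT_eq (1 − e^(−t/τ)) = 13.9 × (1 − e^−2.65) = 12.9 K.

13 K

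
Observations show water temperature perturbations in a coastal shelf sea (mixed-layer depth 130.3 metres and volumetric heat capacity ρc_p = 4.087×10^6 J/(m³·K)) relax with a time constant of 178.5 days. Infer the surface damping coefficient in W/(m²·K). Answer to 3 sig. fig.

34.5

Areal heat capacity C = ρc_p × D = 4.087×10^6 × 130.3 = 5.33×10^8 J/(m^2 K).
τ = 178.5 days = 1.54×10^7 s.
λ = C / τ = 5.33×10^8 / 1.54×10^7 = 34.5 W/(m²·K).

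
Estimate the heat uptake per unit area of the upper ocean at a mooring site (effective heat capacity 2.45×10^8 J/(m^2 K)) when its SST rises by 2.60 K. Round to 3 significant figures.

Areal heat capacity C = 2.45×10^8 J/(m^2 K) (given).
ΔQ = C ΔT = 2.45×10^8 × 2.60 = 6.37×10^8 J/m².

6.37×10^8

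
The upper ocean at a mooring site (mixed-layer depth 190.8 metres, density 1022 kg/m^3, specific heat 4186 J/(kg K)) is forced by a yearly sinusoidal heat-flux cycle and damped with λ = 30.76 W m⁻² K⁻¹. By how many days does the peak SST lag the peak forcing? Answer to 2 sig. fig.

80 days

Areal heat capacity C = ρ c_p D = 1022 × 4186 × 190.8 = 8.16×10^8 J m⁻² K⁻¹.
ω = 2π / 3.15×10^7 s = 1.99×10^-7 s⁻¹.
Phase lag φ = arctan(Cω/λ) = arctan(163/30.76) = 1.38 rad.
Time lag = φ / ω = 1.38 / 1.99×10^-7 = 6.95×10^6 s = 80.4 days.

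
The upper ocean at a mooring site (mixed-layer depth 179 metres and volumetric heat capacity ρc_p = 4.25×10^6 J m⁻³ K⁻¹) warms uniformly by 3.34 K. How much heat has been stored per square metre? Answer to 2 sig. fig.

2.5×10^9

Areal heat capacity C = ρc_p × D = 4.25×10^6 × 179 = 7.61×10^8 J m⁻² K⁻¹.
ΔQ = C ΔT = 7.61×10^8 × 3.34 = 2.54×10^9 J/m².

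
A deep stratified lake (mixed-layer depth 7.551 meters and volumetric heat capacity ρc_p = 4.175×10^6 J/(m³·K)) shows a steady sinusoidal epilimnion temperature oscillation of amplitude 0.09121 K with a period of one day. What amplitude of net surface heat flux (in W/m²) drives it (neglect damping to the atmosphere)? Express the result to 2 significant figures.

Areal heat capacity C = ρc_p × D = 4.175×10^6 × 7.551 = 3.15×10^7 J/(m²·K).
ω = 2π / 86400 s = 7.27×10^-5 s⁻¹.
Cω = 3.15×10^7 × 7.27×10^-5 = 2290 W/(m²·K).
F₀ = A × Cω = 0.09121 × 2290 = 209 W/m².

210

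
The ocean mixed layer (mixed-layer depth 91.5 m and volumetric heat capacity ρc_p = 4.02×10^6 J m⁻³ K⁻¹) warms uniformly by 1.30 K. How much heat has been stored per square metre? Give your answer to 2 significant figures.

Areal heat capacity C = ρc_p × D = 4.02×10^6 × 91.5 = 3.68×10^8 J/(m^2 K).
ΔQ = C ΔT = 3.68×10^8 × 1.30 = 4.78×10^8 J/m².

4.8×10^8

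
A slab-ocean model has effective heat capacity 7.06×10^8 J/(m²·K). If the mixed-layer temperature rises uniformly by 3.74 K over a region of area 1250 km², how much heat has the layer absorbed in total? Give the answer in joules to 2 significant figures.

Areal heat capacity C = 7.06×10^8 J/(m²·K) (given).
Heat per unit area: q = C ΔT = 7.06×10^8 × 3.74 = 2.64×10^9 J/m².
Total heat: Q = q × A = 2.64×10^9 × (1250 × 10⁶ m²) = 3.30×10^18 J.

3.3×10^18 J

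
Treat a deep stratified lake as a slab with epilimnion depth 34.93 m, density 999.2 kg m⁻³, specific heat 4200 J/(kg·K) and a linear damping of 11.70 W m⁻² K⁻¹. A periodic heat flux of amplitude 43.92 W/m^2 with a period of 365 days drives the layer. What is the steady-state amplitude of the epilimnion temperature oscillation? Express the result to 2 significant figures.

Areal heat capacity C = ρ c_p D = 999.2 × 4200 × 34.93 = 1.47×10^8 J m⁻² K⁻¹.
Angular frequency ω = 2π / T = 2π / 3.15×10^7 s = 1.99×10^-7 s⁻¹.
√((Cω)² + λ²) = √((29.2)² + 11.70²) = 31.5 W/(m²·K).
Amplitude A = F₀ / √((Cω)²+λ²) = 43.92 / 31.5 = 1.40 K.

1.4 K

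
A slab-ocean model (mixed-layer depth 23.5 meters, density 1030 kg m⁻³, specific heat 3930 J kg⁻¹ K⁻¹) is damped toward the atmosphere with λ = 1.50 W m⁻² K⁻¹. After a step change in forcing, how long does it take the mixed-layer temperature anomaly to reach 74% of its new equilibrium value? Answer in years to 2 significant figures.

2.7 years

Areal heat capacity C = ρ c_p D = 1030 × 3930 × 23.5 = 9.51×10^7 J/(m^2 K).
τ = C / λ = 9.51×10^7 / 1.50 = 6.34×10^7 s.
Fraction reached: 1 − e^(−t/τ) = 0.74 ⇒ t = −τ ln(1 − 0.74) = τ × 1.35.
t = 8.54×10^7 s = 2.71 years.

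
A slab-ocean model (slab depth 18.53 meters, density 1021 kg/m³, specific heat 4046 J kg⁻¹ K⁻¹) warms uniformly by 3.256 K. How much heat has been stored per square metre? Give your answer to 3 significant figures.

Areal heat capacity C = ρ c_p D = 1021 × 4046 × 18.53 = 7.65×10^7 J/(m²·K).
ΔQ = C ΔT = 7.65×10^7 × 3.256 = 2.49×10^8 J/m².

2.49×10^8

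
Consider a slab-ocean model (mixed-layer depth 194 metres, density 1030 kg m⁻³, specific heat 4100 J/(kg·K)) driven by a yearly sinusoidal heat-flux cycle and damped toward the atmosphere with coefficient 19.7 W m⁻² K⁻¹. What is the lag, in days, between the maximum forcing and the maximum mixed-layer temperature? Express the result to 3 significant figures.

84.3 days

Areal heat capacity C = ρ c_p D = 1030 × 4100 × 194 = 8.19×10^8 J m⁻² K⁻¹.
ω = 2π / 3.15×10^7 s = 1.99×10^-7 s⁻¹.
Phase lag φ = arctan(Cω/λ) = arctan(163/19.7) = 1.45 rad.
Time lag = φ / ω = 1.45 / 1.99×10^-7 = 7.28×10^6 s = 84.3 days.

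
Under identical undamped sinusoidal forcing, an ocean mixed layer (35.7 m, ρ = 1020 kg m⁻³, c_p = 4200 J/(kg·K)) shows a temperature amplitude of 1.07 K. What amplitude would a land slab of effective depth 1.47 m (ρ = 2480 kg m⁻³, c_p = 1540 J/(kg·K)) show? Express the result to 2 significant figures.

C_ocean = 1.53×10^8 J/(m²·K); C_land = 5.61×10^6 J/(m²·K).
A ∝ 1/C ⇒ A_land = A_ocean × C_ocean/C_land = 1.07 × 27.2 = 29.1 K.

29 K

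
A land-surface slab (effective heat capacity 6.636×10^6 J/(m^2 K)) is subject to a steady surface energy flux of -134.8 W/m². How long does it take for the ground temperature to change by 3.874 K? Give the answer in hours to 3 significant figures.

Areal heat capacity C = 6.636×10^6 J/(m^2 K) (given).
Time required: Δt = C ΔT / F = 6.64×10^6 × -3.874 / -134.8 = 1.91×10^5 s.
In hours: 1.91×10^5 s / (3600 s/hour) = 53.0 hours.

53.0 hours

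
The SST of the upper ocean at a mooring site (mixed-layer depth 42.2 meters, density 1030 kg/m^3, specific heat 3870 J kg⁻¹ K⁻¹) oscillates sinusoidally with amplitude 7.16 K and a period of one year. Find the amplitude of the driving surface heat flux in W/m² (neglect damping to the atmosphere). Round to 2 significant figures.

240

Areal heat capacity C = ρ c_p D = 1030 × 3870 × 42.2 = 1.68×10^8 J/(m²·K).
ω = 2π / 3.15×10^7 s = 1.99×10^-7 s⁻¹.
Cω = 1.68×10^8 × 1.99×10^-7 = 33.5 W/(m²·K).
F₀ = A × Cω = 7.16 × 33.5 = 240 W/m².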